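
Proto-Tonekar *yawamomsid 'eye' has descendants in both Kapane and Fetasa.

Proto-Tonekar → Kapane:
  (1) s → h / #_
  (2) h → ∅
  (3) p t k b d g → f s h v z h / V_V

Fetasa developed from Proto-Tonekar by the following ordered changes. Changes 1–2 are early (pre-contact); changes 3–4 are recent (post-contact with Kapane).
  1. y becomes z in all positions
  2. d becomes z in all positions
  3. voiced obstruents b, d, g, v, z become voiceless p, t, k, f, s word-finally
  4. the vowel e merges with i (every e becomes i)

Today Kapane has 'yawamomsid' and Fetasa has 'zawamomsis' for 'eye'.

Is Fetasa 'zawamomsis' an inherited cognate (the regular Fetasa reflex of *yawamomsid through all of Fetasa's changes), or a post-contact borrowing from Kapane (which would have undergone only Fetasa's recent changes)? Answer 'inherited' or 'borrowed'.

inherited

If inherited, *yawamomsid would pass through all of Fetasa's changes:
Fetasa: *yawamomsid
  yawamomsid → zawamomsid   [unconditioned shift]
  zawamomsid → zawamomsiz   [unconditioned shift]
  zawamomsiz → zawamomsis   [final devoicing]
  zawamomsis (rule 4 does not apply)
  giving Fetasa zawamomsis.
If borrowed from Kapane 'yawamomsid' after the early changes, it would undergo only the recent ones:
  rule 3 (final devoicing): yawamomsid → yawamomsit
  rule 4 (vowel merger): no change (yawamomsit)
  ⇒ as a loan: yawamomsit
Fetasa 'zawamomsis' matches the inherited outcome exactly, so it is an inherited cognate, not a loan.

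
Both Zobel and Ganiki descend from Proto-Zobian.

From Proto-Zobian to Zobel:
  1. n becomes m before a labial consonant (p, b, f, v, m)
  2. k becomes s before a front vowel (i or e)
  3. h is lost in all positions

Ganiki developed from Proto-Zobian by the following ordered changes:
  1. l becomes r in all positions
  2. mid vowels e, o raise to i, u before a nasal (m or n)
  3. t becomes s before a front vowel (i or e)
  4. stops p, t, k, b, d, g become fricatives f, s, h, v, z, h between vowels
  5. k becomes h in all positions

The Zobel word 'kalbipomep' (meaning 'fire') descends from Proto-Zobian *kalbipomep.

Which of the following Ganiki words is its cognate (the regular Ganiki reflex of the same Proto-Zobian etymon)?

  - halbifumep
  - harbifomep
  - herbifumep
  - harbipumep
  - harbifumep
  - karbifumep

harbifumep

Ganiki: *kalbipomep
  kalbipomep → karbipomep   [unconditioned shift]
  karbipomep → karbipumep   [pre-nasal raising]
  karbipumep (rule 3 does not apply)
  karbipumep → karbifumep   [intervocalic lenition]
  karbifumep → harbifumep   [unconditioned shift]
  giving Ganiki harbifumep.
The other candidates each miss or misapply at least one Ganiki change.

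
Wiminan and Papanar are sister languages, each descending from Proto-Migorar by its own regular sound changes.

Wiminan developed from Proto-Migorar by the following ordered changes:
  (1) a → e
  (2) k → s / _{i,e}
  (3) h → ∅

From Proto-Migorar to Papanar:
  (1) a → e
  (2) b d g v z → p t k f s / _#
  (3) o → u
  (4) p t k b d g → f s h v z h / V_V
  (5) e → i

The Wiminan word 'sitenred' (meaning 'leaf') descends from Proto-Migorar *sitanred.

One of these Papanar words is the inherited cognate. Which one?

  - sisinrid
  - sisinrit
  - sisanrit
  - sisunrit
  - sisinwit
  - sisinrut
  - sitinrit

Papanar: *sitanred > sitenred > sitenret > sisenret > sisinrit  (by vowel merger, final devoicing, intervocalic lenition, vowel merger)
Only 'sisinrit' matches the regular Papanar development of *sitanred.

sisinrit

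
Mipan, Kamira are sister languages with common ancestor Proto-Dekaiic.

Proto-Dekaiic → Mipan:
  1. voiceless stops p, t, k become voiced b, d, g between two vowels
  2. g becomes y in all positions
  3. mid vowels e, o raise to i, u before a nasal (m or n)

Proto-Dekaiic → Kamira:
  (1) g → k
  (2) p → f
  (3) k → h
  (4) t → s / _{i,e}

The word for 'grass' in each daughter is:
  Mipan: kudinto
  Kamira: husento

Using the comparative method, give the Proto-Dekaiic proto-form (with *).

Position 4: Mipan has i, Kamira has e. Kamira preserves e here (none of its changes turn any other segment into e), so the proto-segment is *e.
Position 1: Mipan has k, Kamira has h. Mipan preserves k here (none of its changes turn any other segment into k), so the proto-segment is *k.
Position 3: Mipan has d, Kamira has s. Taking the neighbouring segments as reconstructed: Mipan d could go back to *t or *d; Kamira s could go back to *t or *s — the one source consistent with every daughter is *t.
The remaining positions agree across the daughters. Check the candidate against every language:
Mipan: *kutento
  kutento → kudento   [intervocalic voicing]
  kudento (rule 2 does not apply)
  kudento → kudinto   [pre-nasal raising]
  giving Mipan kudinto.
Kamira: *kutento > hutento > husento  (by unconditioned shift, palatalisation)
No other proto-form is consistent with every reflex, so the reconstruction is *kutento.

*kutento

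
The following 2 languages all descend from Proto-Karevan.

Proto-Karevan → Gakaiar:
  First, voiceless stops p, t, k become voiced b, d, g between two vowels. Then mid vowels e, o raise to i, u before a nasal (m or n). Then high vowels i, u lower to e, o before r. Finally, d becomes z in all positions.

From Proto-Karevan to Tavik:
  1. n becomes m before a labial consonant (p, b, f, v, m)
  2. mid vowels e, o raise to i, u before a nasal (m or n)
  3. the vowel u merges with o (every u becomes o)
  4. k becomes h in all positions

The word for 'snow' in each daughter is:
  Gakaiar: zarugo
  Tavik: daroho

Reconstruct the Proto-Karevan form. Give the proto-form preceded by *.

Position 1: Gakaiar has z, Tavik has d. Tavik preserves d here (none of its changes turn any other segment into d), so the proto-segment is *d.
Position 4: Gakaiar has u, Tavik has o. Taking the neighbouring segments as reconstructed: Gakaiar u can only go back to *u; Tavik o could go back to *o or *u — the one source consistent with every daughter is *u.
Position 5: Gakaiar has g, Tavik has h. Taking the neighbouring segments as reconstructed: Gakaiar g could go back to *k or *g; Tavik h could go back to *k or *h — the one source consistent with every daughter is *k.
Continuing position by position gives *daruko; check it forward:
Gakaiar: *daruko > darugo > zarugo  (by intervocalic voicing, unconditioned shift)
Tavik: *daruko > daroko > daroho  (by vowel merger, unconditioned shift)
Only *daruko yields all of Gakaiar zarugo, Tavik daroho.

*daruko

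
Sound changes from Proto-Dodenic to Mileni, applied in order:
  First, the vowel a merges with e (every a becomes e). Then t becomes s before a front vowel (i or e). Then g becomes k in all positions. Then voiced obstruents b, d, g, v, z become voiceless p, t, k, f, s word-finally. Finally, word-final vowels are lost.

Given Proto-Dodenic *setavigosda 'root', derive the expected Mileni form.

Mileni: start from *setavigosda.
  rule 1 (vowel merger): setavigosda → setevigosde
  rule 2 (palatalisation): setevigosde → sesevigosde
  rule 3 (unconditioned shift): sesevigosde → sesevikosde
  rule 4: no change — sesevikosde
  rule 5 (apocope): sesevikosde → sesevikosd
  ⇒ Mileni sesevikosd

sesevikosd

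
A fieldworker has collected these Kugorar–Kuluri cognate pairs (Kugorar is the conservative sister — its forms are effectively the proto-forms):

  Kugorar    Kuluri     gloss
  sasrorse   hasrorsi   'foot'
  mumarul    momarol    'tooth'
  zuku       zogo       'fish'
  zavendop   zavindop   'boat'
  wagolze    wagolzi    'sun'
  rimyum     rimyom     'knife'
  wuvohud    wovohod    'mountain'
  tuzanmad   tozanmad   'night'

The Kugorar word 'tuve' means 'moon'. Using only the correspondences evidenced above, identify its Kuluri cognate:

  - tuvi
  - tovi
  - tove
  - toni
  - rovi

wuvohud ~ wovohod — Kugorar u corresponds to Kuluri o after a consonant, before a labial obstruent.
sasrorse ~ hasrorsi, wagolze ~ wagolzi — Kugorar e corresponds to Kuluri i word-finally.
Applying these to Kugorar 'tuve':
  tuve → tove   (u→o after a consonant, before a labial obstruent)
  tove → tovi   (e→i word-finally)
So the Kuluri cognate is 'tovi'.

tovi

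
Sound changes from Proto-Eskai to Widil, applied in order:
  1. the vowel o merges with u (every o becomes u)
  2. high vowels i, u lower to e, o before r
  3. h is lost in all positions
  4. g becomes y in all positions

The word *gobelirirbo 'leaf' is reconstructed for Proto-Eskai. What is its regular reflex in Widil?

yubelererbu

Widil: start from *gobelirirbo.
  rule 1 (vowel merger): gobelirirbo → gubelirirbu
  rule 2 (pre-rhotic lowering): gubelirirbu → gubelererbu
  rule 3: no change — gubelererbu
  rule 4 (unconditioned shift): gubelererbu → yubelererbu
  ⇒ Widil yubelererbu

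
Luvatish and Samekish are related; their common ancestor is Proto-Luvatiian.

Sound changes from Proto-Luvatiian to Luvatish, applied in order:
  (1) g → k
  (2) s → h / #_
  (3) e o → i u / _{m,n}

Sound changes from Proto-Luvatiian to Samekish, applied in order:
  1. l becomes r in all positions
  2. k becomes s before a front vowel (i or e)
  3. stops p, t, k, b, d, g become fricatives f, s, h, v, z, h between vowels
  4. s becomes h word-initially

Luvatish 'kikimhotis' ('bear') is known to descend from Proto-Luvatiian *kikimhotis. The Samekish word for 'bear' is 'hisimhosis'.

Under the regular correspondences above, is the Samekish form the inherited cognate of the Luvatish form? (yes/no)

yes

Derive the expected Samekish reflex of *kikimhotis:
Samekish: start from *kikimhotis.
  rule 1: no change — kikimhotis
  rule 2 (palatalisation): kikimhotis → sisimhotis
  rule 3 (intervocalic lenition): sisimhotis → sisimhosis
  rule 4 (debuccalisation): sisimhosis → hisimhosis
  ⇒ Samekish hisimhosis
Samekish 'hisimhosis' matches the regular reflex exactly, so the pair is cognate.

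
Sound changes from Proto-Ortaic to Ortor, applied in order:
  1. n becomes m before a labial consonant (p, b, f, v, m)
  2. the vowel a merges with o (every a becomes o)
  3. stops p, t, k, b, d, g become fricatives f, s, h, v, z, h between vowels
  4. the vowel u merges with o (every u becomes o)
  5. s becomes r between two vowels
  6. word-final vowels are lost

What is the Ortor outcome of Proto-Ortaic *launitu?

Ortor: start from *launitu.
  rule 1: no change — launitu
  rule 2 (vowel merger): launitu → lounitu
  rule 3 (intervocalic lenition): lounitu → lounisu
  rule 4 (vowel merger): lounisu → looniso
  rule 5 (rhotacism): looniso → looniro
  rule 6 (apocope): looniro → loonir
  ⇒ Ortor loonir

loonir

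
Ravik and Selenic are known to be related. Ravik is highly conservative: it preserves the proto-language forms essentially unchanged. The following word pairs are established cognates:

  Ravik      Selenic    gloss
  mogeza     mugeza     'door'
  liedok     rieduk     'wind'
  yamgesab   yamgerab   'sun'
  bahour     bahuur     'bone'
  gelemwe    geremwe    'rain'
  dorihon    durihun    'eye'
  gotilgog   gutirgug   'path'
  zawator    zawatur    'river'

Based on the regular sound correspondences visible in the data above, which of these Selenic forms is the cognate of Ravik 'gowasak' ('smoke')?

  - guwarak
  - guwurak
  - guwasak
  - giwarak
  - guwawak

guwarak

mogeza ~ mugeza, liedok ~ rieduk — Ravik o corresponds to Selenic u after a consonant, before a consonant other than r, m, n, p, b, f, v.
yamgesab ~ yamgerab — Ravik s corresponds to Selenic r between vowels (before a back vowel).
Applying these to Ravik 'gowasak':
  gowasak → guwasak   (o→u after a consonant, before a consonant other than r, m, n, p, b, f, v)
  guwasak → guwarak   (s→r between vowels (before a back vowel))
So the Selenic cognate is 'guwarak'.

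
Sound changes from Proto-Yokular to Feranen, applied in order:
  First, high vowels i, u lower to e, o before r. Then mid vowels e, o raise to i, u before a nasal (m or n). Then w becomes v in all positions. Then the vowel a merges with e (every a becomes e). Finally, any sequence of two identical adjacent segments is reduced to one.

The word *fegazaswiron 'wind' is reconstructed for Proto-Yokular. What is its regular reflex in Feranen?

fegezesverun

Feranen: start from *fegazaswiron.
  rule 1 (pre-rhotic lowering): fegazaswiron → fegazasweron
  rule 2 (pre-nasal raising): fegazasweron → fegazaswerun
  rule 3 (unconditioned shift): fegazaswerun → fegazasverun
  rule 4 (vowel merger): fegazasverun → fegezesverun
  rule 5: no change — fegezesverun
  ⇒ Feranen fegezesverun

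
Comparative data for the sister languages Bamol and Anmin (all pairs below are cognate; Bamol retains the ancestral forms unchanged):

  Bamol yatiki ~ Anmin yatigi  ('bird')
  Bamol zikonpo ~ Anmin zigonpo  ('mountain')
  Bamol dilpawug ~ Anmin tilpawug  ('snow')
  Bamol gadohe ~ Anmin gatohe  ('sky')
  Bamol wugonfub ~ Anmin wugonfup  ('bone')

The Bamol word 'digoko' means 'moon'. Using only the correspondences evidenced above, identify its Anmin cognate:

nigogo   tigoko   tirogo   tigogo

tigogo

dilpawug ~ tilpawug — Bamol d corresponds to Anmin t word-initially before a front vowel.
zikonpo ~ zigonpo — Bamol k corresponds to Anmin g between vowels (before a back vowel).
Applying these to Bamol 'digoko':
  digoko → tigoko   (d→t word-initially before a front vowel)
  tigoko → tigogo   (k→g between vowels (before a back vowel))
So the Anmin cognate is 'tigogo'.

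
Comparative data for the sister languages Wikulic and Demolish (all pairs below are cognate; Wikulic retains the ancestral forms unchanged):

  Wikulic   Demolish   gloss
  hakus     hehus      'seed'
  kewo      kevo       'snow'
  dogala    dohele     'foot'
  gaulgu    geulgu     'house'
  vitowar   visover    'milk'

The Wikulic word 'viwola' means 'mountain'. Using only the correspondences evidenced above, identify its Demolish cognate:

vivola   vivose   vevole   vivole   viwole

kewo ~ kevo — Wikulic w corresponds to Demolish v between vowels (before a back vowel).
dogala ~ dohele — Wikulic a corresponds to Demolish e word-finally.
Applying these to Wikulic 'viwola':
  viwola → vivola   (w→v between vowels (before a back vowel))
  vivola → vivole   (a→e word-finally)
So the Demolish cognate is 'vivole'.

vivole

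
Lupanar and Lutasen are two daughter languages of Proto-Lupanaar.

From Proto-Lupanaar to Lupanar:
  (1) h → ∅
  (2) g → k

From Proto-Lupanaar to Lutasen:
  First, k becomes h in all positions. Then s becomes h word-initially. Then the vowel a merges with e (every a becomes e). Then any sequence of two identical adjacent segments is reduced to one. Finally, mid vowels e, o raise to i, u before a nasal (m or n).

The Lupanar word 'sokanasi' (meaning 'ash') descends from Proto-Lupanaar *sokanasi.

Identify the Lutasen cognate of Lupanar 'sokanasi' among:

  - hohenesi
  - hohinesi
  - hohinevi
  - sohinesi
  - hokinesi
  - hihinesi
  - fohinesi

hohinesi

Lutasen: *sokanasi
  sokanasi → sohanasi   [unconditioned shift]
  sohanasi → hohanasi   [debuccalisation]
  hohanasi → hohenesi   [vowel merger]
  hohenesi (rule 4 does not apply)
  hohenesi → hohinesi   [pre-nasal raising]
  giving Lutasen hohinesi.
Among the options, 'hohinesi' alone shows every Lutasen change applied in order.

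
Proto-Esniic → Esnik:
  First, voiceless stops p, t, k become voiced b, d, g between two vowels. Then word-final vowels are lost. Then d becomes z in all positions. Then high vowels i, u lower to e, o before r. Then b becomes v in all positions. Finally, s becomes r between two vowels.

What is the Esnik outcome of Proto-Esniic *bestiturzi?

Esnik: *bestiturzi
  bestiturzi → bestidurzi   [intervocalic voicing]
  bestidurzi → bestidurz   [apocope]
  bestidurz → bestizurz   [unconditioned shift]
  bestizurz → bestizorz   [pre-rhotic lowering]
  bestizorz → vestizorz   [unconditioned shift]
  vestizorz (rule 6 does not apply)
  giving Esnik vestizorz.

vestizorz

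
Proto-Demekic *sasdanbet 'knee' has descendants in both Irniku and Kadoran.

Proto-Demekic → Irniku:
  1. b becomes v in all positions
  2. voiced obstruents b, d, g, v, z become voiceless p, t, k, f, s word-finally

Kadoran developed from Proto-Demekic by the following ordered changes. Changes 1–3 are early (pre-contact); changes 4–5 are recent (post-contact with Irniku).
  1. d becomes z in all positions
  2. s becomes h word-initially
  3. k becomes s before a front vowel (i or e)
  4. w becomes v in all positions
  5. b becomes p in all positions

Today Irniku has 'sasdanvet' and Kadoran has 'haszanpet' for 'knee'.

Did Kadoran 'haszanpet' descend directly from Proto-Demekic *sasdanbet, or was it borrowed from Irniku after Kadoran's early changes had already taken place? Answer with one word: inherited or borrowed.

inherited

If inherited, *sasdanbet would pass through all of Kadoran's changes:
Kadoran: start from *sasdanbet.
  rule 1 (unconditioned shift): sasdanbet → saszanbet
  rule 2 (debuccalisation): saszanbet → haszanbet
  rule 3: no change — haszanbet
  rule 4: no change — haszanbet
  rule 5 (unconditioned shift): haszanbet → haszanpet
  ⇒ Kadoran haszanpet
If borrowed from Irniku 'sasdanvet' after the early changes, it would undergo only the recent ones:
  rule 4 (unconditioned shift): no change (sasdanvet)
  rule 5 (unconditioned shift): no change (sasdanvet)
  ⇒ as a loan: sasdanvet
Kadoran 'haszanpet' matches the inherited outcome exactly, so it is an inherited cognate, not a loan.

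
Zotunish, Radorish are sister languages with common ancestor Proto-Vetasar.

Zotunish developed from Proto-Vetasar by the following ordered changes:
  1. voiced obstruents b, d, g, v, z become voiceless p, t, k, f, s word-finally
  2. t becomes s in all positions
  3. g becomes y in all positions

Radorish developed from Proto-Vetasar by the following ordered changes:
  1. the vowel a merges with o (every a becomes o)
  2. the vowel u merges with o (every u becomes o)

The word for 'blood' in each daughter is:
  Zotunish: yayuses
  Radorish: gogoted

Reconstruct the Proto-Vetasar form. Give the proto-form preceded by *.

Position 5: Zotunish has s, Radorish has t. Radorish preserves t here (none of its changes turn any other segment into t), so the proto-segment is *t.
Position 4: Zotunish has u, Radorish has o. Zotunish preserves u here (none of its changes turn any other segment into u), so the proto-segment is *u.
Position 1: Zotunish has y, Radorish has g. Radorish preserves g here (none of its changes turn any other segment into g), so the proto-segment is *g.
Continuing position by position gives *gaguted; check it forward:
Zotunish: start from *gaguted.
  rule 1 (final devoicing): gaguted → gagutet
  rule 2 (unconditioned shift): gagutet → gaguses
  rule 3 (unconditioned shift): gaguses → yayuses
  ⇒ Zotunish yayuses
Radorish: *gaguted
  gaguted → goguted   [vowel merger]
  goguted → gogoted   [vowel merger]
  giving Radorish gogoted.
No other proto-form is consistent with every reflex, so the reconstruction is *gaguted.

*gaguted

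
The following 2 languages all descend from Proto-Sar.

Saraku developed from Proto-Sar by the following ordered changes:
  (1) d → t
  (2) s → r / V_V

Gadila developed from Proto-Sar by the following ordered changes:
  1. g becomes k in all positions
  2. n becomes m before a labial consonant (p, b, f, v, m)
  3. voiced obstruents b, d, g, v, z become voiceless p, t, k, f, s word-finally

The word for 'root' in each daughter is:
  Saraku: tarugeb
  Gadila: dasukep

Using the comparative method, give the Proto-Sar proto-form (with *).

*dasugeb

Position 5: Saraku has g, Gadila has k. Saraku preserves g here (none of its changes turn any other segment into g), so the proto-segment is *g.
Position 3: Saraku has r, Gadila has s. Taking the neighbouring segments as reconstructed: Saraku r could go back to *s or *r; Gadila s can only go back to *s — the one source consistent with every daughter is *s.
Position 7: Saraku has b, Gadila has p. Saraku preserves b here (none of its changes turn any other segment into b), so the proto-segment is *b.
Verify the candidate proto-form against each daughter:
Saraku: *dasugeb
  dasugeb → tasugeb   [unconditioned shift]
  tasugeb → tarugeb   [rhotacism]
  giving Saraku tarugeb.
Gadila: start from *dasugeb.
  rule 1 (unconditioned shift): dasugeb → dasukeb
  rule 2: no change — dasukeb
  rule 3 (final devoicing): dasukeb → dasukep
  ⇒ Gadila dasukep
Only *dasugeb yields all of Saraku tarugeb, Gadila dasukep.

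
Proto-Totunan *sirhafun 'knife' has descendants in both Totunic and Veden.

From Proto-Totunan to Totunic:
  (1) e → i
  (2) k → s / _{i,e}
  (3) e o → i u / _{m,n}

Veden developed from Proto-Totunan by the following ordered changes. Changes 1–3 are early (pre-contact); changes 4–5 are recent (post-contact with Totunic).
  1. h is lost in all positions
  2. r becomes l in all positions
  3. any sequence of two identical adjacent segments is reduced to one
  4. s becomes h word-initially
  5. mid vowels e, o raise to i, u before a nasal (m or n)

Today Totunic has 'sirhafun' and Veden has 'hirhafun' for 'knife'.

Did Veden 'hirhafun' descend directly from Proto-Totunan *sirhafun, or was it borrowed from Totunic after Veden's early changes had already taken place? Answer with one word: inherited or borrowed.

borrowed

If inherited, *sirhafun would pass through all of Veden's changes:
Veden: *sirhafun > sirafun > silafun > hilafun  (by h-loss, unconditioned shift, debuccalisation)
If borrowed from Totunic 'sirhafun' after the early changes, it would undergo only the recent ones:
  rule 4 (debuccalisation): sirhafun → hirhafun
  rule 5 (pre-nasal raising): no change (hirhafun)
  ⇒ as a loan: hirhafun
Veden 'hirhafun' matches the loan outcome 'hirhafun', not the inherited 'hilafun' — it skipped the early Veden changes, so it was borrowed from Totunic.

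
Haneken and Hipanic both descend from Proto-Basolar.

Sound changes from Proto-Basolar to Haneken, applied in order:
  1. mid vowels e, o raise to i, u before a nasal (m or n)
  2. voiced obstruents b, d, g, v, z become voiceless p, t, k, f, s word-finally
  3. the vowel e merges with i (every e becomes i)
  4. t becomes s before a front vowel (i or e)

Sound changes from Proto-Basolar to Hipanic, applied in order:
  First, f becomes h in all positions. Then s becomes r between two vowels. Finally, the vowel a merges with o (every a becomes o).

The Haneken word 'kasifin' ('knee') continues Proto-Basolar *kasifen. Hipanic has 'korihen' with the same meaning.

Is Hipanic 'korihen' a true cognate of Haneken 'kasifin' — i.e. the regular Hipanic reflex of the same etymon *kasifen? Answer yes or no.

Derive the expected Hipanic reflex of *kasifen:
Hipanic: start from *kasifen.
  rule 1 (unconditioned shift): kasifen → kasihen
  rule 2 (rhotacism): kasihen → karihen
  rule 3 (vowel merger): karihen → korihen
  ⇒ Hipanic korihen
Hipanic 'korihen' matches the regular reflex exactly, so the pair is cognate.

yes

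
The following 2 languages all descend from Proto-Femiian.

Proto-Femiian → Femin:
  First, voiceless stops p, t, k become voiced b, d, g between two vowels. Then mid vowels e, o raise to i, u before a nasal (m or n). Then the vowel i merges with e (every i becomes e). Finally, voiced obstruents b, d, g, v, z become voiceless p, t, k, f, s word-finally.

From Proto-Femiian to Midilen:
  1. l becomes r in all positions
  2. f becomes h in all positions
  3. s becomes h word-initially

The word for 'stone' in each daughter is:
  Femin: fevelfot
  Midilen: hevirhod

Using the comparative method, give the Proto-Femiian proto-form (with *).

Position 5: Femin has l, Midilen has r. Femin preserves l here (none of its changes turn any other segment into l), so the proto-segment is *l.
Position 6: Femin has f, Midilen has h. Taking the neighbouring segments as reconstructed: Femin f can only go back to *f; Midilen h could go back to *f or *h — the one source consistent with every daughter is *f.
Position 8: Femin has t, Midilen has d. Midilen preserves d here (none of its changes turn any other segment into d), so the proto-segment is *d.
This points to *fevilfod. Verify forward in each daughter:
Femin: *fevilfod > fevelfod > fevelfot  (by vowel merger, final devoicing)
Midilen: start from *fevilfod.
  rule 1 (unconditioned shift): fevilfod → fevirfod
  rule 2 (unconditioned shift): fevirfod → hevirhod
  rule 3: no change — hevirhod
  ⇒ Midilen hevirhod
Only *fevilfod yields all of Femin fevelfot, Midilen hevirhod.

*fevilfod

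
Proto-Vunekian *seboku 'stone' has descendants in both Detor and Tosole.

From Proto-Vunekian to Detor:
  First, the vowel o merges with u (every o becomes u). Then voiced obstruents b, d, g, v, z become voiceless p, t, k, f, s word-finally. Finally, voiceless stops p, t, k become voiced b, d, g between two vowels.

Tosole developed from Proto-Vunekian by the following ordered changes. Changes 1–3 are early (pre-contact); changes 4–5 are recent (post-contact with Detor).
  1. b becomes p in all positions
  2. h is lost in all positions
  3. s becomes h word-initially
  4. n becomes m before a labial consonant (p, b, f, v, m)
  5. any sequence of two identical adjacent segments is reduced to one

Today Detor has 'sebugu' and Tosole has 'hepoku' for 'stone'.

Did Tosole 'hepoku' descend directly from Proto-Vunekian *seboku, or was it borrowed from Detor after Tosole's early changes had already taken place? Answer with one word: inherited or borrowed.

If inherited, *seboku would pass through all of Tosole's changes:
Tosole: start from *seboku.
  rule 1 (unconditioned shift): seboku → sepoku
  rule 2: no change — sepoku
  rule 3 (debuccalisation): sepoku → hepoku
  rule 4: no change — hepoku
  rule 5: no change — hepoku
  ⇒ Tosole hepoku
If borrowed from Detor 'sebugu' after the early changes, it would undergo only the recent ones:
  rule 4 (nasal place assimilation): no change (sebugu)
  rule 5 (degemination): no change (sebugu)
  ⇒ as a loan: sebugu
Tosole 'hepoku' matches the inherited outcome exactly, so it is an inherited cognate, not a loan.

inherited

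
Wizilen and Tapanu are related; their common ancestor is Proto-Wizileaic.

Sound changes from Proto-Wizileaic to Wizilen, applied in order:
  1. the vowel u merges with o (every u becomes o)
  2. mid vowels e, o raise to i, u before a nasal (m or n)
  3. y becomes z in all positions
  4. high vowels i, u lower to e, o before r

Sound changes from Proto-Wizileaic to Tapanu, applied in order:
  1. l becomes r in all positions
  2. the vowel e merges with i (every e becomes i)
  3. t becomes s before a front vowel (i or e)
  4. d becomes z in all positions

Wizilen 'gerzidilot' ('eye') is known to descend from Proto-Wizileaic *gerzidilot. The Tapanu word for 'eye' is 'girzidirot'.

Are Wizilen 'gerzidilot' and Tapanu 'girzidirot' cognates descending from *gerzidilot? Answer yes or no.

no

Derive the expected Tapanu reflex of *gerzidilot:
Tapanu: start from *gerzidilot.
  rule 1 (unconditioned shift): gerzidilot → gerzidirot
  rule 2 (vowel merger): gerzidirot → girzidirot
  rule 3: no change — girzidirot
  rule 4 (unconditioned shift): girzidirot → girzizirot
  ⇒ Tapanu girzizirot
The regular Tapanu reflex would be 'girzizirot', but the attested form is 'girzidirot'. The correspondence is irregular, so they are not cognates (the Tapanu form has a different source).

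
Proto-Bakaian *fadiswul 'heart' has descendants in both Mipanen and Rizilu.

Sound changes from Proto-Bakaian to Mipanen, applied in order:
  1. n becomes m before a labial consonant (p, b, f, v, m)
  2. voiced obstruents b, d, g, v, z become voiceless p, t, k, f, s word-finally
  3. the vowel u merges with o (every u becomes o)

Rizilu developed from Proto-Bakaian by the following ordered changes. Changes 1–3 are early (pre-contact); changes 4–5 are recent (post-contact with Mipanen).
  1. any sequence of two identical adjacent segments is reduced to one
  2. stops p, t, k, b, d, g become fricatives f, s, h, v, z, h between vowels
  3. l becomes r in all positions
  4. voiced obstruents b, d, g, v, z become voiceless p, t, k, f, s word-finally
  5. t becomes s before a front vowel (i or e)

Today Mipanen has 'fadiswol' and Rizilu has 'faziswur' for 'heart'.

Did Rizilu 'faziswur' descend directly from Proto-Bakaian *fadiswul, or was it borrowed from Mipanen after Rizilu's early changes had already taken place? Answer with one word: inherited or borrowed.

If inherited, *fadiswul would pass through all of Rizilu's changes:
Rizilu: *fadiswul > faziswul > faziswur  (by intervocalic lenition, unconditioned shift)
If borrowed from Mipanen 'fadiswol' after the early changes, it would undergo only the recent ones:
  rule 4 (final devoicing): no change (fadiswol)
  rule 5 (palatalisation): no change (fadiswol)
  ⇒ as a loan: fadiswol
Rizilu 'faziswur' matches the inherited outcome exactly, so it is an inherited cognate, not a loan.

inherited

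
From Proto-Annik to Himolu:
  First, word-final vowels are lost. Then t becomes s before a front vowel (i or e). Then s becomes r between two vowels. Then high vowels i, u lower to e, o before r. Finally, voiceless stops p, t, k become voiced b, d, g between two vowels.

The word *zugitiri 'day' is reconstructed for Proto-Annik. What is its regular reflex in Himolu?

Himolu: start from *zugitiri.
  rule 1 (apocope): zugitiri → zugitir
  rule 2 (palatalisation): zugitir → zugisir
  rule 3 (rhotacism): zugisir → zugirir
  rule 4 (pre-rhotic lowering): zugirir → zugerer
  rule 5: no change — zugerer
  ⇒ Himolu zugerer

zugerer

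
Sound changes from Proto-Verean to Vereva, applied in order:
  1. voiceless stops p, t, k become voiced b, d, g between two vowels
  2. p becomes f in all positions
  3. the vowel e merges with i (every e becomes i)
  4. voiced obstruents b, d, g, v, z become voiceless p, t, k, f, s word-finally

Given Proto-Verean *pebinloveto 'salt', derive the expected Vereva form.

Vereva: *pebinloveto > pebinlovedo > febinlovedo > fibinlovido  (by intervocalic voicing, unconditioned shift, vowel merger)

fibinlovido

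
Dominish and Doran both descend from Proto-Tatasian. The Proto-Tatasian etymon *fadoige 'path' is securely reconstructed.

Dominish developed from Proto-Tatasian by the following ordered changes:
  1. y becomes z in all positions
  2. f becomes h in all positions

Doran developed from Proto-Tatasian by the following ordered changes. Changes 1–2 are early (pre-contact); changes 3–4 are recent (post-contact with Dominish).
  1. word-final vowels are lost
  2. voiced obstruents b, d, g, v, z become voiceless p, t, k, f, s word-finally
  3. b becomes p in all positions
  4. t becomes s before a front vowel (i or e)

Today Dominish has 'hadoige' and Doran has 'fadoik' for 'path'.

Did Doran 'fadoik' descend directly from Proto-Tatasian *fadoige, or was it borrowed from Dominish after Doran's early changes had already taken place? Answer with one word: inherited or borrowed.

inherited

If inherited, *fadoige would pass through all of Doran's changes:
Doran: *fadoige
  fadoige → fadoig   [apocope]
  fadoig → fadoik   [final devoicing]
  fadoik (rule 3 does not apply)
  fadoik (rule 4 does not apply)
  giving Doran fadoik.
If borrowed from Dominish 'hadoige' after the early changes, it would undergo only the recent ones:
  rule 3 (unconditioned shift): no change (hadoige)
  rule 4 (palatalisation): no change (hadoige)
  ⇒ as a loan: hadoige
Doran 'fadoik' matches the inherited outcome exactly, so it is an inherited cognate, not a loan.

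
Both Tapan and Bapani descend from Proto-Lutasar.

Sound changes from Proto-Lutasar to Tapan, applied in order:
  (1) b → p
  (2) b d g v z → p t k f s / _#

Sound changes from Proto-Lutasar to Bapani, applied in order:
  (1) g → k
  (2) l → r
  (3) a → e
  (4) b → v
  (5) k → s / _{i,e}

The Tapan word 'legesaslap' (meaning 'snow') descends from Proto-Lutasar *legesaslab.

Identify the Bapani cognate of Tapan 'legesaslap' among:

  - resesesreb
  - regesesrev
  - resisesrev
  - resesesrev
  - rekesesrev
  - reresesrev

Bapani: *legesaslab > lekesaslab > rekesasrab > rekesesreb > rekesesrev > resesesrev  (by unconditioned shift, unconditioned shift, vowel merger, unconditioned shift, palatalisation)
Among the options, 'resesesrev' alone shows every Bapani change applied in order.

resesesrev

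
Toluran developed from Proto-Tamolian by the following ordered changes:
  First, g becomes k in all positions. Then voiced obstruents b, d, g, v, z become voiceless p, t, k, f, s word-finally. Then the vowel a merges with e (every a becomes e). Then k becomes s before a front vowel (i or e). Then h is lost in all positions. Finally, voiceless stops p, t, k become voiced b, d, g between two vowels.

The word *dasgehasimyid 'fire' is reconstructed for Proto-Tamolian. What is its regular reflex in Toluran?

desseesimyit

Toluran: start from *dasgehasimyid.
  rule 1 (unconditioned shift): dasgehasimyid → daskehasimyid
  rule 2 (final devoicing): daskehasimyid → daskehasimyit
  rule 3 (vowel merger): daskehasimyit → deskehesimyit
  rule 4 (palatalisation): deskehesimyit → dessehesimyit
  rule 5 (h-loss): dessehesimyit → desseesimyit
  rule 6: no change — desseesimyit
  ⇒ Toluran desseesimyit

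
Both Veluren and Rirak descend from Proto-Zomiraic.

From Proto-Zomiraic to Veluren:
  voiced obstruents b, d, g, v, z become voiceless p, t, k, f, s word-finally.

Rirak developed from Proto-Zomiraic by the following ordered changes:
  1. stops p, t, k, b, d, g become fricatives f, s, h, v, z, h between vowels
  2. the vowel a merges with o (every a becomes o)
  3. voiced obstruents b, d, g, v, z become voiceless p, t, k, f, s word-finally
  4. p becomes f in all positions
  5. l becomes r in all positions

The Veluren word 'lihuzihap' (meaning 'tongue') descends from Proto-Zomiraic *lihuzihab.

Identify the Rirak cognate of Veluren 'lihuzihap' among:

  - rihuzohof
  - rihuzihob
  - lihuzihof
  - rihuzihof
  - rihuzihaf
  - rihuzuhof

rihuzihof

Rirak: *lihuzihab
  lihuzihab (rule 1 does not apply)
  lihuzihab → lihuzihob   [vowel merger]
  lihuzihob → lihuzihop   [final devoicing]
  lihuzihop → lihuzihof   [unconditioned shift]
  lihuzihof → rihuzihof   [unconditioned shift]
  giving Rirak rihuzihof.
Among the options, 'rihuzihof' alone shows every Rirak change applied in order.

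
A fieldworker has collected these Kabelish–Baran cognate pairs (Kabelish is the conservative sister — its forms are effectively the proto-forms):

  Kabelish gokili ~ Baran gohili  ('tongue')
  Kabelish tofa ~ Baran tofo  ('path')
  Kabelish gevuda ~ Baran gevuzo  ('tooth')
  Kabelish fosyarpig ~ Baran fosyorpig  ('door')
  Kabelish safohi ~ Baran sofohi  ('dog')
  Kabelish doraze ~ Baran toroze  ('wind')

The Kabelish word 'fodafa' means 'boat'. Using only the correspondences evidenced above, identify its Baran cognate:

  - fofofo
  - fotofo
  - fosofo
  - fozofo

fozofo

gevuda ~ gevuzo — Kabelish d corresponds to Baran z between vowels (before a back vowel).
safohi ~ sofohi — Kabelish a corresponds to Baran o after a consonant, before a labial obstruent.
tofa ~ tofo, gevuda ~ gevuzo — Kabelish a corresponds to Baran o word-finally.
Applying these to Kabelish 'fodafa':
  fodafa → fozafa   (d→z between vowels (before a back vowel))
  fozafa → fozofa   (a→o after a consonant, before a labial obstruent)
  fozofa → fozofo   (a→o word-finally)
So the Baran cognate is 'fozofo'.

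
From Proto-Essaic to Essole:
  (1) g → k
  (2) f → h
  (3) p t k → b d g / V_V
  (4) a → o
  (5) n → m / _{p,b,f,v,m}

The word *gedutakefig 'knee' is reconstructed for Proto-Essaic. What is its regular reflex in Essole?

kedudogehik

Essole: *gedutakefig > kedutakefik > kedutakehik > kedudagehik > kedudogehik  (by unconditioned shift, unconditioned shift, intervocalic voicing, vowel merger)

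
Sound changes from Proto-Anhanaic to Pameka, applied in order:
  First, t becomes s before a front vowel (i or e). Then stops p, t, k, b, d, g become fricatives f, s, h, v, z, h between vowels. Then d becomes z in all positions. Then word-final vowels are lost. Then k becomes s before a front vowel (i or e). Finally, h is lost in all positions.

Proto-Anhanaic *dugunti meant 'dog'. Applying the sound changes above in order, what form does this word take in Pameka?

zuuns

Pameka: *dugunti
  dugunti → dugunsi   [palatalisation]
  dugunsi → duhunsi   [intervocalic lenition]
  duhunsi → zuhunsi   [unconditioned shift]
  zuhunsi → zuhuns   [apocope]
  zuhuns (rule 5 does not apply)
  zuhuns → zuuns   [h-loss]
  giving Pameka zuuns.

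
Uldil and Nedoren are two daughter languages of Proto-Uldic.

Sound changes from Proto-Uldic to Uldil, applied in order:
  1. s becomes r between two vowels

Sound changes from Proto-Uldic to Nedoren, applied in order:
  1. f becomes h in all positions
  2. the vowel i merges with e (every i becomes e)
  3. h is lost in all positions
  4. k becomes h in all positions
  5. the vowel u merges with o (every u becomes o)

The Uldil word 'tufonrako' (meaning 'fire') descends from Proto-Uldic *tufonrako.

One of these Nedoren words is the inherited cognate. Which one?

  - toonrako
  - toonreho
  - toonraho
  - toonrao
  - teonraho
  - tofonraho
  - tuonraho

toonraho

Nedoren: *tufonrako
  tufonrako → tuhonrako   [unconditioned shift]
  tuhonrako (rule 2 does not apply)
  tuhonrako → tuonrako   [h-loss]
  tuonrako → tuonraho   [unconditioned shift]
  tuonraho → toonraho   [vowel merger]
  giving Nedoren toonraho.
Among the options, 'toonraho' alone shows every Nedoren change applied in order.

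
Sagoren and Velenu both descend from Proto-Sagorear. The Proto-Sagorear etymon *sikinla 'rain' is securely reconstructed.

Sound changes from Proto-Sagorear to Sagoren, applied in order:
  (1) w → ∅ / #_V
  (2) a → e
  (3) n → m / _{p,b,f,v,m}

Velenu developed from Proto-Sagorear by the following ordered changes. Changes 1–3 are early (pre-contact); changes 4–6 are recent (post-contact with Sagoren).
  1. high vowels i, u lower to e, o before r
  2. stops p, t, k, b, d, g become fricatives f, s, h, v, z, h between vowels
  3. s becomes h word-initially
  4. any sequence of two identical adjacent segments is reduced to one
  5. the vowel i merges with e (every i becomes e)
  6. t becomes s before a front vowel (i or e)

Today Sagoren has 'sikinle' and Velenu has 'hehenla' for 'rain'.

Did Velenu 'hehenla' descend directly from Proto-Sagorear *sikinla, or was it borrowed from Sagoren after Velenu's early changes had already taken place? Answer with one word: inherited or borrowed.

If inherited, *sikinla would pass through all of Velenu's changes:
Velenu: *sikinla > sihinla > hihinla > hehenla  (by intervocalic lenition, debuccalisation, vowel merger)
If borrowed from Sagoren 'sikinle' after the early changes, it would undergo only the recent ones:
  rule 4 (degemination): no change (sikinle)
  rule 5 (vowel merger): sikinle → sekenle
  rule 6 (palatalisation): no change (sekenle)
  ⇒ as a loan: sekenle
Velenu 'hehenla' matches the inherited outcome exactly, so it is an inherited cognate, not a loan.

inherited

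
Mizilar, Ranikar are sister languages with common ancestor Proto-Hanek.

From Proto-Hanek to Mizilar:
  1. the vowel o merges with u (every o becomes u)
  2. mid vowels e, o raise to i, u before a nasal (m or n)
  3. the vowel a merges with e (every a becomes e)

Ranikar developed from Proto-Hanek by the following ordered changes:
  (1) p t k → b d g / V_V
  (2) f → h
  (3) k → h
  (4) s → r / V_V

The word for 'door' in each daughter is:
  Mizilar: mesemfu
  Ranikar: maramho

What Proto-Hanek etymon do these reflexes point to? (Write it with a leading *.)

*masamfo

Position 7: Mizilar has u, Ranikar has o. Ranikar preserves o here (none of its changes turn any other segment into o), so the proto-segment is *o.
Position 4: Mizilar has e, Ranikar has a. Ranikar preserves a here (none of its changes turn any other segment into a), so the proto-segment is *a.
This points to *masamfo. Verify forward in each daughter:
Mizilar: *masamfo
  masamfo → masamfu   [vowel merger]
  masamfu (rule 2 does not apply)
  masamfu → mesemfu   [vowel merger]
  giving Mizilar mesemfu.
Ranikar: *masamfo > masamho > maramho  (by unconditioned shift, rhotacism)
No other proto-form is consistent with every reflex, so the reconstruction is *masamfo.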